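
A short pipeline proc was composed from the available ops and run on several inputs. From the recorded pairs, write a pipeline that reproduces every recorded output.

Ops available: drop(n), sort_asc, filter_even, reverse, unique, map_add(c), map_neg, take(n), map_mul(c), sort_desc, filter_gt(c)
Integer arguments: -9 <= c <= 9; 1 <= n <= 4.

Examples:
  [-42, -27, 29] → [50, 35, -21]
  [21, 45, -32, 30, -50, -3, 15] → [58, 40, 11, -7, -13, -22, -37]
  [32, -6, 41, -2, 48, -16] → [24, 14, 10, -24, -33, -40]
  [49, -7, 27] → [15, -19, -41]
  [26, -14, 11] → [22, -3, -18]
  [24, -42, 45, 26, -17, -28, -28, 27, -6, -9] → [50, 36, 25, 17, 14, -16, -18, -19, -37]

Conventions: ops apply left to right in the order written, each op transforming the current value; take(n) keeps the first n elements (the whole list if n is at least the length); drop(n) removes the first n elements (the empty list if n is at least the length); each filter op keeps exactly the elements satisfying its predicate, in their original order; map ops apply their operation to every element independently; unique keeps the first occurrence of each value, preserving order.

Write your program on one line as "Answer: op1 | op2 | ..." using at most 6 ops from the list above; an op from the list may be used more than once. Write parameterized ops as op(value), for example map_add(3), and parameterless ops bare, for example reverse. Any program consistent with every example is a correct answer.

map_neg | map_add(3) | map_add(5) | unique | sort_desc

Check, running the answer program on each example:
  [-42, -27, 29] -> [42, 27, -29] -> [45, 30, -26] -> [50, 35, -21] -> [50, 35, -21] -> [50, 35, -21]
  [21, 45, -32, 30, -50, -3, 15] -> [-21, -45, 32, -30, 50, 3, -15] -> [-18, -42, 35, -27, 53, 6, -12] -> [-13, -37, 40, -22, 58, 11, -7] -> [-13, -37, 40, -22, 58, 11, -7] -> [58, 40, 11, -7, -13, -22, -37]
  [32, -6, 41, -2, 48, -16] -> [-32, 6, -41, 2, -48, 16] -> [-29, 9, -38, 5, -45, 19] -> [-24, 14, -33, 10, -40, 24] -> [-24, 14, -33, 10, -40, 24] -> [24, 14, 10, -24, -33, -40]
  [49, -7, 27] -> [-49, 7, -27] -> [-46, 10, -24] -> [-41, 15, -19] -> [-41, 15, -19] -> [15, -19, -41]
  [26, -14, 11] -> [-26, 14, -11] -> [-23, 17, -8] -> [-18, 22, -3] -> [-18, 22, -3] -> [22, -3, -18]
  [24, -42, 45, 26, -17, -28, -28, 27, -6, -9] -> [-24, 42, -45, -26, 17, 28, 28, -27, 6, 9] -> [-21, 45, -42, -23, 20, 31, 31, -24, 9, 12] -> [-16, 50, -37, -18, 25, 36, 36, -19, 14, 17] -> [-16, 50, -37, -18, 25, 36, -19, 14, 17] -> [50, 36, 25, 17, 14, -16, -18, -19, -37]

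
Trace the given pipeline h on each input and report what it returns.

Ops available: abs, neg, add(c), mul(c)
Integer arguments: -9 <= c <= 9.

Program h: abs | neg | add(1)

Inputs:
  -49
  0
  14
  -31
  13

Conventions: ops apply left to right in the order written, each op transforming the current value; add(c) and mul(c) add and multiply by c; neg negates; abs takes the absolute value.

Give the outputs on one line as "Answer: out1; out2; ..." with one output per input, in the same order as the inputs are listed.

-48; 1; -13; -30; -12

Execution, op by op:
  -49 -> 49 -> -49 -> -48
  0 -> 0 -> 0 -> 1
  14 -> 14 -> -14 -> -13
  -31 -> 31 -> -31 -> -30
  13 -> 13 -> -13 -> -12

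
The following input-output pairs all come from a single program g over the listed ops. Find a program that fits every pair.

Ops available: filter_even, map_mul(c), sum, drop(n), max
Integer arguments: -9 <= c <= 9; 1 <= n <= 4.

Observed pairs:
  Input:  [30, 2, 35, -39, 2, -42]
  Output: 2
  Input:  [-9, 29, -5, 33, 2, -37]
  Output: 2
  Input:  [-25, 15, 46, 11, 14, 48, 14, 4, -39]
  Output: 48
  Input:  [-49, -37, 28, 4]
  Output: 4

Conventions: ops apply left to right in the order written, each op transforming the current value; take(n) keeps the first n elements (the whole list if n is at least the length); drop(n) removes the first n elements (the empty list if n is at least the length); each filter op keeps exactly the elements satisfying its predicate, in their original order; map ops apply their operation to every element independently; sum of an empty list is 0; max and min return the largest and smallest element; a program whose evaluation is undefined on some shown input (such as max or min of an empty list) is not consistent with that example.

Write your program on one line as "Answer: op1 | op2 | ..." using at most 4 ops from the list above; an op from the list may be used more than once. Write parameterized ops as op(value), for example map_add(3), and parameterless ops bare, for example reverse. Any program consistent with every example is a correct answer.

drop(2) | drop(1) | filter_even | max

Check, running the answer program on each example:
  [30, 2, 35, -39, 2, -42] -> [35, -39, 2, -42] -> [-39, 2, -42] -> [2, -42] -> 2
  [-9, 29, -5, 33, 2, -37] -> [-5, 33, 2, -37] -> [33, 2, -37] -> [2] -> 2
  [-25, 15, 46, 11, 14, 48, 14, 4, -39] -> [46, 11, 14, 48, 14, 4, -39] -> [11, 14, 48, 14, 4, -39] -> [14, 48, 14, 4] -> 48
  [-49, -37, 28, 4] -> [28, 4] -> [4] -> [4] -> 4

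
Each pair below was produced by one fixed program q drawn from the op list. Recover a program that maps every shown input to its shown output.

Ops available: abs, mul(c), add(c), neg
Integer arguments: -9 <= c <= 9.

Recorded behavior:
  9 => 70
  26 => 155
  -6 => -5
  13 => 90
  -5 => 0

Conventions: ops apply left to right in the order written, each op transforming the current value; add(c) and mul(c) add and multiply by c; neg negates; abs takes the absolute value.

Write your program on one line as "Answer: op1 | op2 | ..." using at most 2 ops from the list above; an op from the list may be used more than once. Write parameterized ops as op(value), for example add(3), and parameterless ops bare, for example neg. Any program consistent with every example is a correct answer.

add(5) | mul(5)

Check, running the answer program on each example:
  9 -> 14 -> 70
  26 -> 31 -> 155
  -6 -> -1 -> -5
  13 -> 18 -> 90
  -5 -> 0 -> 0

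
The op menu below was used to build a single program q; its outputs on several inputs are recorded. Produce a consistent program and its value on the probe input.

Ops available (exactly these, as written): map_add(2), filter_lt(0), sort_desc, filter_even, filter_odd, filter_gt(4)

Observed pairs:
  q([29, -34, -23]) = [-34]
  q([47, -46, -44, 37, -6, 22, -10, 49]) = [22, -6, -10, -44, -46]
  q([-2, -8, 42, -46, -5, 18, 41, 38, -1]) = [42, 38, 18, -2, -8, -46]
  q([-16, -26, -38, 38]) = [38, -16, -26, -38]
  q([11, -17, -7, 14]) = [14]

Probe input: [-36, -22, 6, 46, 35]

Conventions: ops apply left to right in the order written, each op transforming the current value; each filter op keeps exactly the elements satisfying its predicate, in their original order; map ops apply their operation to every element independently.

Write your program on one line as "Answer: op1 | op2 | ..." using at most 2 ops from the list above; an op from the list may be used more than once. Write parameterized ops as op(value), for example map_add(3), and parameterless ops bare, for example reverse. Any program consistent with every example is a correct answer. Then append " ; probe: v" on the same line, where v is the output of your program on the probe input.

sort_desc | filter_even ; probe: [46, 6, -22, -36]

Check, running the answer program on each example:
  [29, -34, -23] -> [29, -23, -34] -> [-34]
  [47, -46, -44, 37, -6, 22, -10, 49] -> [49, 47, 37, 22, -6, -10, -44, -46] -> [22, -6, -10, -44, -46]
  [-2, -8, 42, -46, -5, 18, 41, 38, -1] -> [42, 41, 38, 18, -1, -2, -5, -8, -46] -> [42, 38, 18, -2, -8, -46]
  [-16, -26, -38, 38] -> [38, -16, -26, -38] -> [38, -16, -26, -38]
  [11, -17, -7, 14] -> [14, 11, -7, -17] -> [14]
  probe: [-36, -22, 6, 46, 35] -> [46, 35, 6, -22, -36] -> [46, 6, -22, -36]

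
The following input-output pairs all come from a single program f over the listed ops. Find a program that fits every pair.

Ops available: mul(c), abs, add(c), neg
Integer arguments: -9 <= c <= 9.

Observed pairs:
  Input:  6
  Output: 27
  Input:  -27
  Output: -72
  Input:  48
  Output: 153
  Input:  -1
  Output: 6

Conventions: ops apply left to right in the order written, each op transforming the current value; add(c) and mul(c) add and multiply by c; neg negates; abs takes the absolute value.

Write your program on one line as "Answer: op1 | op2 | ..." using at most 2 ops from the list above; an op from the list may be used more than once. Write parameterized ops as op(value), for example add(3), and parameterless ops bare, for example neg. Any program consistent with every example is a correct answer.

add(3) | mul(3)

Check, running the answer program on each example:
  6 -> 9 -> 27
  -27 -> -24 -> -72
  48 -> 51 -> 153
  -1 -> 2 -> 6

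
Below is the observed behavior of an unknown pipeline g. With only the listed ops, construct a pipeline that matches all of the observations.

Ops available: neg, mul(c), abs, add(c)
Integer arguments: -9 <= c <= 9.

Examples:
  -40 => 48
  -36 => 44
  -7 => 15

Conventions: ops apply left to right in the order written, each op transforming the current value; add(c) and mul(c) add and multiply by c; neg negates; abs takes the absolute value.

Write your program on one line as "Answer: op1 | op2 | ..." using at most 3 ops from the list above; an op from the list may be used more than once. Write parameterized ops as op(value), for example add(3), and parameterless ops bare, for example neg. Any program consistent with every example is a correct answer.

abs | add(8)

Check, running the answer program on each example:
  -40 -> 40 -> 48
  -36 -> 36 -> 44
  -7 -> 7 -> 15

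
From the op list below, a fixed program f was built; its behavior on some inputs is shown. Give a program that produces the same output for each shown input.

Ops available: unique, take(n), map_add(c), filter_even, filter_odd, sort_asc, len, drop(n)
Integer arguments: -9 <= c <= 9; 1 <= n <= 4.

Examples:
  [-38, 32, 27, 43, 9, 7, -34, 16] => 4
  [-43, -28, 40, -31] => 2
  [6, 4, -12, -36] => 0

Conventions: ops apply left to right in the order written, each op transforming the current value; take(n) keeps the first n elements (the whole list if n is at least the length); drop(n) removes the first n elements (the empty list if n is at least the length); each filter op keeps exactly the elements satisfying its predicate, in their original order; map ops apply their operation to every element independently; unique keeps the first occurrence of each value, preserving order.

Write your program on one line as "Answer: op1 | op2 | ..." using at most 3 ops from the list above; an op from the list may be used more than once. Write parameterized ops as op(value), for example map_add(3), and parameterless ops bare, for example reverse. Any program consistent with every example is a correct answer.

filter_odd | len

Check, running the answer program on each example:
  [-38, 32, 27, 43, 9, 7, -34, 16] -> [27, 43, 9, 7] -> 4
  [-43, -28, 40, -31] -> [-43, -31] -> 2
  [6, 4, -12, -36] -> [] -> 0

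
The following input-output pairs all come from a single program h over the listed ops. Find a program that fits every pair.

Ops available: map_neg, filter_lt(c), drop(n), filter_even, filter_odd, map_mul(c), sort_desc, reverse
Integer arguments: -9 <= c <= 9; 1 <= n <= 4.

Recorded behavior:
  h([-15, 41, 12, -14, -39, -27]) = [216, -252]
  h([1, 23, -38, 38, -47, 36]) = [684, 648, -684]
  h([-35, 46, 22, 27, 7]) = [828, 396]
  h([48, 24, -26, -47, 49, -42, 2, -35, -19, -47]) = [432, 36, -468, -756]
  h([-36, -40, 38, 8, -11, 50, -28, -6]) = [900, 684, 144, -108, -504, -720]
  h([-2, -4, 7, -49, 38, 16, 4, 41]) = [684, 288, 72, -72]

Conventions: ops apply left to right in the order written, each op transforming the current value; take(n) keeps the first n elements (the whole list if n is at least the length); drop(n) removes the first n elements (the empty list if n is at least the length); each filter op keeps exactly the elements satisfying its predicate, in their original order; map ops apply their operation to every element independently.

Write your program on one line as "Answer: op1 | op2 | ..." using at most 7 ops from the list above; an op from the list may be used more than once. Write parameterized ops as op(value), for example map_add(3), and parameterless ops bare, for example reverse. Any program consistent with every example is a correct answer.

map_neg | drop(1) | filter_even | map_mul(-2) | sort_desc | map_mul(9)

Check, running the answer program on each example:
  [-15, 41, 12, -14, -39, -27] -> [15, -41, -12, 14, 39, 27] -> [-41, -12, 14, 39, 27] -> [-12, 14] -> [24, -28] -> [24, -28] -> [216, -252]
  [1, 23, -38, 38, -47, 36] -> [-1, -23, 38, -38, 47, -36] -> [-23, 38, -38, 47, -36] -> [38, -38, -36] -> [-76, 76, 72] -> [76, 72, -76] -> [684, 648, -684]
  [-35, 46, 22, 27, 7] -> [35, -46, -22, -27, -7] -> [-46, -22, -27, -7] -> [-46, -22] -> [92, 44] -> [92, 44] -> [828, 396]
  [48, 24, -26, -47, 49, -42, 2, -35, -19, -47] -> [-48, -24, 26, 47, -49, 42, -2, 35, 19, 47] -> [-24, 26, 47, -49, 42, -2, 35, 19, 47] -> [-24, 26, 42, -2] -> [48, -52, -84, 4] -> [48, 4, -52, -84] -> [432, 36, -468, -756]
  [-36, -40, 38, 8, -11, 50, -28, -6] -> [36, 40, -38, -8, 11, -50, 28, 6] -> [40, -38, -8, 11, -50, 28, 6] -> [40, -38, -8, -50, 28, 6] -> [-80, 76, 16, 100, -56, -12] -> [100, 76, 16, -12, -56, -80] -> [900, 684, 144, -108, -504, -720]
  [-2, -4, 7, -49, 38, 16, 4, 41] -> [2, 4, -7, 49, -38, -16, -4, -41] -> [4, -7, 49, -38, -16, -4, -41] -> [4, -38, -16, -4] -> [-8, 76, 32, 8] -> [76, 32, 8, -8] -> [684, 288, 72, -72]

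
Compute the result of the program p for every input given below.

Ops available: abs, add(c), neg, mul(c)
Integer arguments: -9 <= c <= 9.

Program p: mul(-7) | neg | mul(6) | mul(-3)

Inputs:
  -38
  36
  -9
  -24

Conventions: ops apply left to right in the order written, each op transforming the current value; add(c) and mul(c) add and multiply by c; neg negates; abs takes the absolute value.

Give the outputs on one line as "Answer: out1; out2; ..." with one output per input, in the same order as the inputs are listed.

4788; -4536; 1134; 3024

Execution, op by op:
  -38 -> 266 -> -266 -> -1596 -> 4788
  36 -> -252 -> 252 -> 1512 -> -4536
  -9 -> 63 -> -63 -> -378 -> 1134
  -24 -> 168 -> -168 -> -1008 -> 3024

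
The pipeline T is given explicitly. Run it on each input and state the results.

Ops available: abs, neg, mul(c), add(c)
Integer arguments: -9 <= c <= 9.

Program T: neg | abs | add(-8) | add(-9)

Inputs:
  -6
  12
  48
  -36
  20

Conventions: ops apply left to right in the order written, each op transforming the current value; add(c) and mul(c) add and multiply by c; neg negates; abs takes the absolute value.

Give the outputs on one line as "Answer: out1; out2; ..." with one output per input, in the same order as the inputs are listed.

Execution, op by op:
  -6 -> 6 -> 6 -> -2 -> -11
  12 -> -12 -> 12 -> 4 -> -5
  48 -> -48 -> 48 -> 40 -> 31
  -36 -> 36 -> 36 -> 28 -> 19
  20 -> -20 -> 20 -> 12 -> 3

-11; -5; 31; 19; 3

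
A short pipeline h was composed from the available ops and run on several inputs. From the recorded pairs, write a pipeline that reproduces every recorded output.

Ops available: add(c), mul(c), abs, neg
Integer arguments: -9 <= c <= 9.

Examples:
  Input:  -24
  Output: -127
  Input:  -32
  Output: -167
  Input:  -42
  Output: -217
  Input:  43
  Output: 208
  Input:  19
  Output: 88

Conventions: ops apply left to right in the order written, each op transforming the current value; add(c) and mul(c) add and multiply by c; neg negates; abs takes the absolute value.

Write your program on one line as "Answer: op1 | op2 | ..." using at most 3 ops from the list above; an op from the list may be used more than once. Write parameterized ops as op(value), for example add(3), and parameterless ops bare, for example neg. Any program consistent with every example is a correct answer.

mul(-5) | neg | add(-7)

Check, running the answer program on each example:
  -24 -> 120 -> -120 -> -127
  -32 -> 160 -> -160 -> -167
  -42 -> 210 -> -210 -> -217
  43 -> -215 -> 215 -> 208
  19 -> -95 -> 95 -> 88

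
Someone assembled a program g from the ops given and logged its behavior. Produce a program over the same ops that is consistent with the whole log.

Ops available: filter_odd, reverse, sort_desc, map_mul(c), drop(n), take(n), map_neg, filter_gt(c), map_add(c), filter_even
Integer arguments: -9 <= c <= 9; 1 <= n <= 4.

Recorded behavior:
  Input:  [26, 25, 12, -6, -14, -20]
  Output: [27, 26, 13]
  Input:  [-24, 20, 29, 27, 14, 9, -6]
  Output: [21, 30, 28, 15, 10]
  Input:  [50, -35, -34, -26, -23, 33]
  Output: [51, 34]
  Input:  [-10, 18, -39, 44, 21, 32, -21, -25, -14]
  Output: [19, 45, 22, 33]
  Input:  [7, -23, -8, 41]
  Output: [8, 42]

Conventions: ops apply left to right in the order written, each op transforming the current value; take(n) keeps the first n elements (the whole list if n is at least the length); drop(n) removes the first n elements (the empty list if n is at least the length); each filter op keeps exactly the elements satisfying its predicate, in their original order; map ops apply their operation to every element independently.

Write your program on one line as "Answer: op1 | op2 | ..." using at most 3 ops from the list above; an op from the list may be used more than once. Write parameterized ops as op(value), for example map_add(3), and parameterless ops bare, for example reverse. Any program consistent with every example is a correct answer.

map_add(1) | filter_gt(4)

Check, running the answer program on each example:
  [26, 25, 12, -6, -14, -20] -> [27, 26, 13, -5, -13, -19] -> [27, 26, 13]
  [-24, 20, 29, 27, 14, 9, -6] -> [-23, 21, 30, 28, 15, 10, -5] -> [21, 30, 28, 15, 10]
  [50, -35, -34, -26, -23, 33] -> [51, -34, -33, -25, -22, 34] -> [51, 34]
  [-10, 18, -39, 44, 21, 32, -21, -25, -14] -> [-9, 19, -38, 45, 22, 33, -20, -24, -13] -> [19, 45, 22, 33]
  [7, -23, -8, 41] -> [8, -22, -7, 42] -> [8, 42]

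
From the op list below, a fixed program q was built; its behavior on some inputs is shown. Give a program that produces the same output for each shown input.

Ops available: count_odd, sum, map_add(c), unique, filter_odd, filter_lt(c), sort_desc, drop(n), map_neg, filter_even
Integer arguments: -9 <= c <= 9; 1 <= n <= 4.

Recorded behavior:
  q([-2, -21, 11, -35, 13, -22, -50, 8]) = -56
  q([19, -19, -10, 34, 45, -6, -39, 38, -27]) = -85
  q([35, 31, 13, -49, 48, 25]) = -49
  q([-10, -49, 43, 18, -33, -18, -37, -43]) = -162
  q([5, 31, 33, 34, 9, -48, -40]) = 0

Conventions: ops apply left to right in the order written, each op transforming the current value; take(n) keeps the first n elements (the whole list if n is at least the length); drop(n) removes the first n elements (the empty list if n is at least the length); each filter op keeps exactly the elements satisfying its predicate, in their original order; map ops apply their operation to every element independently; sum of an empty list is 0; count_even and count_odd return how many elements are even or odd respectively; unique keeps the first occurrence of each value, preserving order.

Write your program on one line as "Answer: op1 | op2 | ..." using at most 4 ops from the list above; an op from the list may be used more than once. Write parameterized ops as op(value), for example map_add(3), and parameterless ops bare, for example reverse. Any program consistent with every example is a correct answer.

filter_lt(-6) | filter_odd | sum

Check, running the answer program on each example:
  [-2, -21, 11, -35, 13, -22, -50, 8] -> [-21, -35, -22, -50] -> [-21, -35] -> -56
  [19, -19, -10, 34, 45, -6, -39, 38, -27] -> [-19, -10, -39, -27] -> [-19, -39, -27] -> -85
  [35, 31, 13, -49, 48, 25] -> [-49] -> [-49] -> -49
  [-10, -49, 43, 18, -33, -18, -37, -43] -> [-10, -49, -33, -18, -37, -43] -> [-49, -33, -37, -43] -> -162
  [5, 31, 33, 34, 9, -48, -40] -> [-48, -40] -> [] -> 0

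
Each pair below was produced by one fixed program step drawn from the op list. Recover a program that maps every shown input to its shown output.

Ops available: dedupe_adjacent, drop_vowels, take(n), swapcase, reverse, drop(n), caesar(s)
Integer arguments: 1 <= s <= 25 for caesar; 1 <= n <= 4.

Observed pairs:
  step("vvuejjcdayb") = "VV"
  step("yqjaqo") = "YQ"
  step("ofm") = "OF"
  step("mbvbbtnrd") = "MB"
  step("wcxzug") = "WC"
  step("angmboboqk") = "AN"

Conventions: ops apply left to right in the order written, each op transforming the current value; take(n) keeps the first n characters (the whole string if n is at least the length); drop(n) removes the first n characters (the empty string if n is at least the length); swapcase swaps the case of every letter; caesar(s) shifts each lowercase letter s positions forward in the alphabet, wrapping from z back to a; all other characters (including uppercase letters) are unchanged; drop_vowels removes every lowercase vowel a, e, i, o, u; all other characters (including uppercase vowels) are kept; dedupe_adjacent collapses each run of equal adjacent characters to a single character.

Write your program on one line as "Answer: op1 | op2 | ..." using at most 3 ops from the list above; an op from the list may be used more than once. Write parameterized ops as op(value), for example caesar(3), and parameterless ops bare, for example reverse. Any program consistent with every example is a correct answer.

swapcase | take(2)

Check, running the answer program on each example:
  "vvuejjcdayb" -> "VVUEJJCDAYB" -> "VV"
  "yqjaqo" -> "YQJAQO" -> "YQ"
  "ofm" -> "OFM" -> "OF"
  "mbvbbtnrd" -> "MBVBBTNRD" -> "MB"
  "wcxzug" -> "WCXZUG" -> "WC"
  "angmboboqk" -> "ANGMBOBOQK" -> "AN"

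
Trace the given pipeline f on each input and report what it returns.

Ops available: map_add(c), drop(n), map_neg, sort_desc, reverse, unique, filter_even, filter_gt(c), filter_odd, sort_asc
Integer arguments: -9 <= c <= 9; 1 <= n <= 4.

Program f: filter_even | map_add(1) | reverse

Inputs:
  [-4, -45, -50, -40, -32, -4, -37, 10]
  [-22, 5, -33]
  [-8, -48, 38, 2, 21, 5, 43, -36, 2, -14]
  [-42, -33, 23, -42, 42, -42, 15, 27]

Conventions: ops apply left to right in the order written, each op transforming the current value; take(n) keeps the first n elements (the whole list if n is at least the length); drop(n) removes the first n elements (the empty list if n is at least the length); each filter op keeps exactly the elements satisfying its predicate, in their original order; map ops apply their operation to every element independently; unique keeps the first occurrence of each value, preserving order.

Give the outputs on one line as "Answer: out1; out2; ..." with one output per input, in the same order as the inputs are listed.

[11, -3, -31, -39, -49, -3]; [-21]; [-13, 3, -35, 3, 39, -47, -7]; [-41, 43, -41, -41]

Execution, op by op:
  [-4, -45, -50, -40, -32, -4, -37, 10] -> [-4, -50, -40, -32, -4, 10] -> [-3, -49, -39, -31, -3, 11] -> [11, -3, -31, -39, -49, -3]
  [-22, 5, -33] -> [-22] -> [-21] -> [-21]
  [-8, -48, 38, 2, 21, 5, 43, -36, 2, -14] -> [-8, -48, 38, 2, -36, 2, -14] -> [-7, -47, 39, 3, -35, 3, -13] -> [-13, 3, -35, 3, 39, -47, -7]
  [-42, -33, 23, -42, 42, -42, 15, 27] -> [-42, -42, 42, -42] -> [-41, -41, 43, -41] -> [-41, 43, -41, -41]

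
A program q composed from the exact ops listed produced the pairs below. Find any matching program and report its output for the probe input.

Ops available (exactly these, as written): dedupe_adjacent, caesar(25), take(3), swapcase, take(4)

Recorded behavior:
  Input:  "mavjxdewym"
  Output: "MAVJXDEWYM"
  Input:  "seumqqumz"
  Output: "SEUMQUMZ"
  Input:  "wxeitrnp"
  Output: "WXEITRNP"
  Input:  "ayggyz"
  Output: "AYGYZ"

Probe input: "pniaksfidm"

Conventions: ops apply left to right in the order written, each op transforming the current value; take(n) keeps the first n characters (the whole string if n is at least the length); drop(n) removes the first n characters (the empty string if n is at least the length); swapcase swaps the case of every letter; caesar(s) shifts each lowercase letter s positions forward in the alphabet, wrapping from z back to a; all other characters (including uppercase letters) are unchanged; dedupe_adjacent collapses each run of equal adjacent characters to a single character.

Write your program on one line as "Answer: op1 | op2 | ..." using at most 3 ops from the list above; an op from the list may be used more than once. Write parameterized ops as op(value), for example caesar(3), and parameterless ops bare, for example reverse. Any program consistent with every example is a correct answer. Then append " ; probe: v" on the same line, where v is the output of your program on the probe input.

swapcase | dedupe_adjacent ; probe: "PNIAKSFIDM"

Check, running the answer program on each example:
  "mavjxdewym" -> "MAVJXDEWYM" -> "MAVJXDEWYM"
  "seumqqumz" -> "SEUMQQUMZ" -> "SEUMQUMZ"
  "wxeitrnp" -> "WXEITRNP" -> "WXEITRNP"
  "ayggyz" -> "AYGGYZ" -> "AYGYZ"
  probe: "pniaksfidm" -> "PNIAKSFIDM" -> "PNIAKSFIDM"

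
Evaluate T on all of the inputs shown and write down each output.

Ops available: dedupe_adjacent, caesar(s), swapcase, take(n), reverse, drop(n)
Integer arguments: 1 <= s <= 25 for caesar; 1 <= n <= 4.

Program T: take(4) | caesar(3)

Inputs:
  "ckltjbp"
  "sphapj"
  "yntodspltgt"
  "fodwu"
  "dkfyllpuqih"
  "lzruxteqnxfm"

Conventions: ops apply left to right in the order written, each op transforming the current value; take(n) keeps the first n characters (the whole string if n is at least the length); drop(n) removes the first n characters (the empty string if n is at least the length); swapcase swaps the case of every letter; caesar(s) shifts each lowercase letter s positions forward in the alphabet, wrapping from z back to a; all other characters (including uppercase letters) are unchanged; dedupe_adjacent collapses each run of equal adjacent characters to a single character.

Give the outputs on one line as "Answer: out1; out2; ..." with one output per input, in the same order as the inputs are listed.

"fnow"; "vskd"; "bqwr"; "irgz"; "gnib"; "ocux"

Execution, op by op:
  "ckltjbp" -> "cklt" -> "fnow"
  "sphapj" -> "spha" -> "vskd"
  "yntodspltgt" -> "ynto" -> "bqwr"
  "fodwu" -> "fodw" -> "irgz"
  "dkfyllpuqih" -> "dkfy" -> "gnib"
  "lzruxteqnxfm" -> "lzru" -> "ocux"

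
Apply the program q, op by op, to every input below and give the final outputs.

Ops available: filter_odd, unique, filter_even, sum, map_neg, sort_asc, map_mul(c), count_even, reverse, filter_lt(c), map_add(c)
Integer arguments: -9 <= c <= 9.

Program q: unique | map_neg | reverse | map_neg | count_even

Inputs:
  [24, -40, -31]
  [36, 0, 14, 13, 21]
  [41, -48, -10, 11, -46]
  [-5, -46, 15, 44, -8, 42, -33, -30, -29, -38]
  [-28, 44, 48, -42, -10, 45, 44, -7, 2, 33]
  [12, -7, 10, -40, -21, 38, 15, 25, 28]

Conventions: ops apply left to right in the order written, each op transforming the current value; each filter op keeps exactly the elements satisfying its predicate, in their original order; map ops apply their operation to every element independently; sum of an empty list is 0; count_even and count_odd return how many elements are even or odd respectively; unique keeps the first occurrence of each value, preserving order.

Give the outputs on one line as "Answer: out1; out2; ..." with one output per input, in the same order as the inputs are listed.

Execution, op by op:
  [24, -40, -31] -> [24, -40, -31] -> [-24, 40, 31] -> [31, 40, -24] -> [-31, -40, 24] -> 2
  [36, 0, 14, 13, 21] -> [36, 0, 14, 13, 21] -> [-36, 0, -14, -13, -21] -> [-21, -13, -14, 0, -36] -> [21, 13, 14, 0, 36] -> 3
  [41, -48, -10, 11, -46] -> [41, -48, -10, 11, -46] -> [-41, 48, 10, -11, 46] -> [46, -11, 10, 48, -41] -> [-46, 11, -10, -48, 41] -> 3
  [-5, -46, 15, 44, -8, 42, -33, -30, -29, -38] -> [-5, -46, 15, 44, -8, 42, -33, -30, -29, -38] -> [5, 46, -15, -44, 8, -42, 33, 30, 29, 38] -> [38, 29, 30, 33, -42, 8, -44, -15, 46, 5] -> [-38, -29, -30, -33, 42, -8, 44, 15, -46, -5] -> 6
  [-28, 44, 48, -42, -10, 45, 44, -7, 2, 33] -> [-28, 44, 48, -42, -10, 45, -7, 2, 33] -> [28, -44, -48, 42, 10, -45, 7, -2, -33] -> [-33, -2, 7, -45, 10, 42, -48, -44, 28] -> [33, 2, -7, 45, -10, -42, 48, 44, -28] -> 6
  [12, -7, 10, -40, -21, 38, 15, 25, 28] -> [12, -7, 10, -40, -21, 38, 15, 25, 28] -> [-12, 7, -10, 40, 21, -38, -15, -25, -28] -> [-28, -25, -15, -38, 21, 40, -10, 7, -12] -> [28, 25, 15, 38, -21, -40, 10, -7, 12] -> 5

2; 3; 3; 6; 6; 5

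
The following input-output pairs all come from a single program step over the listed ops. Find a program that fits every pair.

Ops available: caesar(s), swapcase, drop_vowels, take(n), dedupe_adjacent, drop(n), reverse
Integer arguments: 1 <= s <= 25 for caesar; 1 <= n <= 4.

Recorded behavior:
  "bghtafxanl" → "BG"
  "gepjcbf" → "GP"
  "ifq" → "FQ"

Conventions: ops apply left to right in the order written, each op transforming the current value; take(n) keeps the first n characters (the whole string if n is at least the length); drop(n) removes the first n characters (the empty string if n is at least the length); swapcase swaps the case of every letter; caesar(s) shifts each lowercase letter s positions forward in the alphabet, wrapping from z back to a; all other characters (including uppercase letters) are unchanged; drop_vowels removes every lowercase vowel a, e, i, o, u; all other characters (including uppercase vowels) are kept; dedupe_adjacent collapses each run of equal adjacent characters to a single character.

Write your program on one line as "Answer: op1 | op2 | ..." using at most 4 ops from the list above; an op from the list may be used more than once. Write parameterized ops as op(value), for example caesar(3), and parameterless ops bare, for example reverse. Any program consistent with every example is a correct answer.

drop_vowels | take(2) | swapcase

Check, running the answer program on each example:
  "bghtafxanl" -> "bghtfxnl" -> "bg" -> "BG"
  "gepjcbf" -> "gpjcbf" -> "gp" -> "GP"
  "ifq" -> "fq" -> "fq" -> "FQ"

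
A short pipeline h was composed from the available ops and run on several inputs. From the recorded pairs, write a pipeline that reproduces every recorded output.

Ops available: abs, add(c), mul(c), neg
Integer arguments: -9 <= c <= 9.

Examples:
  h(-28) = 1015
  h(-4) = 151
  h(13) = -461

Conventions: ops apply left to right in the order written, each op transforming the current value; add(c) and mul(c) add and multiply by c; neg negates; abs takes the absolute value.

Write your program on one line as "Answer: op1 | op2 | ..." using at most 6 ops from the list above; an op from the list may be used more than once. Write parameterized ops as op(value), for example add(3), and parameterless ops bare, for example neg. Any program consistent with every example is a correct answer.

mul(2) | mul(-9) | neg | mul(2) | add(-7) | neg

Check, running the answer program on each example:
  -28 -> -56 -> 504 -> -504 -> -1008 -> -1015 -> 1015
  -4 -> -8 -> 72 -> -72 -> -144 -> -151 -> 151
  13 -> 26 -> -234 -> 234 -> 468 -> 461 -> -461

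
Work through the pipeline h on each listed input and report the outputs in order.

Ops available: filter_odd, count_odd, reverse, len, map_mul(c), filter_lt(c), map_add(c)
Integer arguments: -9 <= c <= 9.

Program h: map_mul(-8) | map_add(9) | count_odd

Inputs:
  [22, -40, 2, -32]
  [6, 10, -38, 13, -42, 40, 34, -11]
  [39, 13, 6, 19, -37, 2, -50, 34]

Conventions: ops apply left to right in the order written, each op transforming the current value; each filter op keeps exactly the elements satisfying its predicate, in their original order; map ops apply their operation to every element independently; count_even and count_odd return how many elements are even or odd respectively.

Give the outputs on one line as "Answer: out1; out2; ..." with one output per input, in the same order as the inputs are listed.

Execution, op by op:
  [22, -40, 2, -32] -> [-176, 320, -16, 256] -> [-167, 329, -7, 265] -> 4
  [6, 10, -38, 13, -42, 40, 34, -11] -> [-48, -80, 304, -104, 336, -320, -272, 88] -> [-39, -71, 313, -95, 345, -311, -263, 97] -> 8
  [39, 13, 6, 19, -37, 2, -50, 34] -> [-312, -104, -48, -152, 296, -16, 400, -272] -> [-303, -95, -39, -143, 305, -7, 409, -263] -> 8

4; 8; 8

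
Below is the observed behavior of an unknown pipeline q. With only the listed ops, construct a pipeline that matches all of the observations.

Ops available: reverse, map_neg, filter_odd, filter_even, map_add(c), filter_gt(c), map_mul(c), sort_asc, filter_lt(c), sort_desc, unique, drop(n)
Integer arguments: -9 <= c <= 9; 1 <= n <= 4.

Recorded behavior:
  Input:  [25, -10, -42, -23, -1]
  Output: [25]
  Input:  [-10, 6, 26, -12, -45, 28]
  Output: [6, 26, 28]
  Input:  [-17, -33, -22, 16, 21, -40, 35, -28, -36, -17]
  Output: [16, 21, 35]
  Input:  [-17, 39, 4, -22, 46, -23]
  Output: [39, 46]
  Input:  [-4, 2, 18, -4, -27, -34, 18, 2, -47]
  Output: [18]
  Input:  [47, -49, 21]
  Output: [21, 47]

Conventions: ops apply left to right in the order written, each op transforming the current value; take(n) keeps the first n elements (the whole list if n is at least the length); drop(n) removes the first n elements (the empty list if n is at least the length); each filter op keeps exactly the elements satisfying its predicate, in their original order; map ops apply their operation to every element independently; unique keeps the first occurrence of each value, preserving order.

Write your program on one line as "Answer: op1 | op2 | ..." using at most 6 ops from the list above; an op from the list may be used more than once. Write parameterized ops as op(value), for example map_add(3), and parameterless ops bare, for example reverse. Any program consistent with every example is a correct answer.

sort_asc | drop(1) | sort_desc | filter_gt(5) | sort_asc | unique

Check, running the answer program on each example:
  [25, -10, -42, -23, -1] -> [-42, -23, -10, -1, 25] -> [-23, -10, -1, 25] -> [25, -1, -10, -23] -> [25] -> [25] -> [25]
  [-10, 6, 26, -12, -45, 28] -> [-45, -12, -10, 6, 26, 28] -> [-12, -10, 6, 26, 28] -> [28, 26, 6, -10, -12] -> [28, 26, 6] -> [6, 26, 28] -> [6, 26, 28]
  [-17, -33, -22, 16, 21, -40, 35, -28, -36, -17] -> [-40, -36, -33, -28, -22, -17, -17, 16, 21, 35] -> [-36, -33, -28, -22, -17, -17, 16, 21, 35] -> [35, 21, 16, -17, -17, -22, -28, -33, -36] -> [35, 21, 16] -> [16, 21, 35] -> [16, 21, 35]
  [-17, 39, 4, -22, 46, -23] -> [-23, -22, -17, 4, 39, 46] -> [-22, -17, 4, 39, 46] -> [46, 39, 4, -17, -22] -> [46, 39] -> [39, 46] -> [39, 46]
  [-4, 2, 18, -4, -27, -34, 18, 2, -47] -> [-47, -34, -27, -4, -4, 2, 2, 18, 18] -> [-34, -27, -4, -4, 2, 2, 18, 18] -> [18, 18, 2, 2, -4, -4, -27, -34] -> [18, 18] -> [18, 18] -> [18]
  [47, -49, 21] -> [-49, 21, 47] -> [21, 47] -> [47, 21] -> [47, 21] -> [21, 47] -> [21, 47]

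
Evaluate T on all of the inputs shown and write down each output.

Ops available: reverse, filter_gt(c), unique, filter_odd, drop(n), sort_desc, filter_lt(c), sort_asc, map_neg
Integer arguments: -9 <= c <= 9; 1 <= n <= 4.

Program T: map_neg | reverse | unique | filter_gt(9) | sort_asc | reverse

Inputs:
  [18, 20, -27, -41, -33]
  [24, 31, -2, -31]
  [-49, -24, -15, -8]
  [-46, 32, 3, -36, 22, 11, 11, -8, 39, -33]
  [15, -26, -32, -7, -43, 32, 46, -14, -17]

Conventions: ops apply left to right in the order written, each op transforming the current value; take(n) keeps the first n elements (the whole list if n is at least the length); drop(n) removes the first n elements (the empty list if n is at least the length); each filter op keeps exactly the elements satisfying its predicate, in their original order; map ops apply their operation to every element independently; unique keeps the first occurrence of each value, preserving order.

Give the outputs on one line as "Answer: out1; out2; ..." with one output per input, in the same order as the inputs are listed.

Execution, op by op:
  [18, 20, -27, -41, -33] -> [-18, -20, 27, 41, 33] -> [33, 41, 27, -20, -18] -> [33, 41, 27, -20, -18] -> [33, 41, 27] -> [27, 33, 41] -> [41, 33, 27]
  [24, 31, -2, -31] -> [-24, -31, 2, 31] -> [31, 2, -31, -24] -> [31, 2, -31, -24] -> [31] -> [31] -> [31]
  [-49, -24, -15, -8] -> [49, 24, 15, 8] -> [8, 15, 24, 49] -> [8, 15, 24, 49] -> [15, 24, 49] -> [15, 24, 49] -> [49, 24, 15]
  [-46, 32, 3, -36, 22, 11, 11, -8, 39, -33] -> [46, -32, -3, 36, -22, -11, -11, 8, -39, 33] -> [33, -39, 8, -11, -11, -22, 36, -3, -32, 46] -> [33, -39, 8, -11, -22, 36, -3, -32, 46] -> [33, 36, 46] -> [33, 36, 46] -> [46, 36, 33]
  [15, -26, -32, -7, -43, 32, 46, -14, -17] -> [-15, 26, 32, 7, 43, -32, -46, 14, 17] -> [17, 14, -46, -32, 43, 7, 32, 26, -15] -> [17, 14, -46, -32, 43, 7, 32, 26, -15] -> [17, 14, 43, 32, 26] -> [14, 17, 26, 32, 43] -> [43, 32, 26, 17, 14]

[41, 33, 27]; [31]; [49, 24, 15]; [46, 36, 33]; [43, 32, 26, 17, 14]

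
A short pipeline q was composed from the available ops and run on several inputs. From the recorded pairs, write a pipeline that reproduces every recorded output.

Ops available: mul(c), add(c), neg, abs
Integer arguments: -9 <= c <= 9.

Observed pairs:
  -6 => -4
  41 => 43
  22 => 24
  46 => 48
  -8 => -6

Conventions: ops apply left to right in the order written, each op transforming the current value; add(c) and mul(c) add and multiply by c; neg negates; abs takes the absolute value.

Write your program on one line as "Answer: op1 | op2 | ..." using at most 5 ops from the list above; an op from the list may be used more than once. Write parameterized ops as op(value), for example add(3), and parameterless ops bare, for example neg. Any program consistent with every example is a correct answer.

neg | add(1) | mul(-1) | add(3)

Check, running the answer program on each example:
  -6 -> 6 -> 7 -> -7 -> -4
  41 -> -41 -> -40 -> 40 -> 43
  22 -> -22 -> -21 -> 21 -> 24
  46 -> -46 -> -45 -> 45 -> 48
  -8 -> 8 -> 9 -> -9 -> -6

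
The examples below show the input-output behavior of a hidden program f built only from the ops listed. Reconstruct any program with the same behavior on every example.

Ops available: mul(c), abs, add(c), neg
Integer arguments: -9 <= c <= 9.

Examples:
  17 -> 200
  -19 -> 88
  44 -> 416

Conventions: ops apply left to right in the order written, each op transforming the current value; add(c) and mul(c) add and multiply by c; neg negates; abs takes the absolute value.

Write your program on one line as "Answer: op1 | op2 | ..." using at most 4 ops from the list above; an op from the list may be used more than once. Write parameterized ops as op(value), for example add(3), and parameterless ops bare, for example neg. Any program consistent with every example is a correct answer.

neg | add(-8) | mul(8) | abs

Check, running the answer program on each example:
  17 -> -17 -> -25 -> -200 -> 200
  -19 -> 19 -> 11 -> 88 -> 88
  44 -> -44 -> -52 -> -416 -> 416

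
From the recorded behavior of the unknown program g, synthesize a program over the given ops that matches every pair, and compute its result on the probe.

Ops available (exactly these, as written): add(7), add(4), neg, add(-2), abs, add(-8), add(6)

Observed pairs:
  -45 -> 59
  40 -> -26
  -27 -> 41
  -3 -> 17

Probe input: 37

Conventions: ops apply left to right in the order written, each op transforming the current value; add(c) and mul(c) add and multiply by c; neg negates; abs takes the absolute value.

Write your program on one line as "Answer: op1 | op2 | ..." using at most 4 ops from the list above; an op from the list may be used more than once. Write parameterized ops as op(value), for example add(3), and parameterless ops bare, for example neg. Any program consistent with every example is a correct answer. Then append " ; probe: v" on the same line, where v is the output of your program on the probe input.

add(-8) | neg | add(6) ; probe: -23

Check, running the answer program on each example:
  -45 -> -53 -> 53 -> 59
  40 -> 32 -> -32 -> -26
  -27 -> -35 -> 35 -> 41
  -3 -> -11 -> 11 -> 17
  probe: 37 -> 29 -> -29 -> -23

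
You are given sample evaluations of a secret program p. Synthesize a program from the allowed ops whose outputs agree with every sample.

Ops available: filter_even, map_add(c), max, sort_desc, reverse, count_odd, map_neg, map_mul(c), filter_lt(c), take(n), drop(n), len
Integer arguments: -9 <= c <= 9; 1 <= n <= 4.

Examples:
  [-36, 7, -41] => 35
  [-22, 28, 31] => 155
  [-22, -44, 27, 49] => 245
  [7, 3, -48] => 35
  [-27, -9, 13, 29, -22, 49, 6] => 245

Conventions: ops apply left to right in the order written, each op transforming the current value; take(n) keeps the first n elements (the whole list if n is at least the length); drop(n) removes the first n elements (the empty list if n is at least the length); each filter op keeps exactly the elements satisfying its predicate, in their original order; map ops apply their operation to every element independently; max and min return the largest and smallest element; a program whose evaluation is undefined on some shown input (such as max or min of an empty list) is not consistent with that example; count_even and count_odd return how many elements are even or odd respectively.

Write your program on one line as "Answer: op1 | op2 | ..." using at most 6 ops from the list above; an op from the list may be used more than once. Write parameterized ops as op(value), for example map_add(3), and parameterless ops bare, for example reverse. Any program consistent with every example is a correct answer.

sort_desc | map_neg | map_mul(5) | reverse | map_neg | max

Check, running the answer program on each example:
  [-36, 7, -41] -> [7, -36, -41] -> [-7, 36, 41] -> [-35, 180, 205] -> [205, 180, -35] -> [-205, -180, 35] -> 35
  [-22, 28, 31] -> [31, 28, -22] -> [-31, -28, 22] -> [-155, -140, 110] -> [110, -140, -155] -> [-110, 140, 155] -> 155
  [-22, -44, 27, 49] -> [49, 27, -22, -44] -> [-49, -27, 22, 44] -> [-245, -135, 110, 220] -> [220, 110, -135, -245] -> [-220, -110, 135, 245] -> 245
  [7, 3, -48] -> [7, 3, -48] -> [-7, -3, 48] -> [-35, -15, 240] -> [240, -15, -35] -> [-240, 15, 35] -> 35
  [-27, -9, 13, 29, -22, 49, 6] -> [49, 29, 13, 6, -9, -22, -27] -> [-49, -29, -13, -6, 9, 22, 27] -> [-245, -145, -65, -30, 45, 110, 135] -> [135, 110, 45, -30, -65, -145, -245] -> [-135, -110, -45, 30, 65, 145, 245] -> 245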